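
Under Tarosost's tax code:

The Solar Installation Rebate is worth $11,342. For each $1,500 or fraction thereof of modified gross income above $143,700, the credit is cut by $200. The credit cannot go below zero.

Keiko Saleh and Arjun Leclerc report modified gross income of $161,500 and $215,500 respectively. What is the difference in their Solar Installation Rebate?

$7,200

Keiko ($161,500): Solar Installation Rebate: income exceeds $143,700 by $17,800, which is 12 full-or-partial $1,500 increments; reduction = 12 × $200 = $2,400, leaving $8,942.
Arjun ($215,500): Solar Installation Rebate: income exceeds $143,700 by $71,800, which is 48 full-or-partial $1,500 increments; reduction = 48 × $200 = $9,600, leaving $1,742.
Difference: |$8,942 − $1,742| = $7,200.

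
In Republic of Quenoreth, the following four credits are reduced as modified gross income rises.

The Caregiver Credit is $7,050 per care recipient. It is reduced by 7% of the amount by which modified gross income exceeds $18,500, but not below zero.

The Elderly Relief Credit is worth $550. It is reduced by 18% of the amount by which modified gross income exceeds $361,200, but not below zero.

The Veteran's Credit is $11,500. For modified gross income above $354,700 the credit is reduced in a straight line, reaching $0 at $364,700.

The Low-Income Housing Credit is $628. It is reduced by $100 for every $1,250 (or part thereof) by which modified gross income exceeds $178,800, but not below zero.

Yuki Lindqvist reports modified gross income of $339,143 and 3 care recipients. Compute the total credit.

$12,050

Caregiver Credit: base = 3 × $7,050 = $21,150. 7% of the $320,643 excess over $18,500 is $22,445.01 ≥ base, so the credit is $0.
Elderly Relief Credit: $339,143 is at or below the $361,200 threshold, so the full $550 applies.
Veteran's Credit: $339,143 is at or below the $354,700 threshold, so the full $11,500 applies.
Low-Income Housing Credit: income exceeds $178,800 by $160,343 → 129 increments × $100 = $12,900 ≥ base, so the credit is $0.
Total: $0 + $550 + $11,500 + $0 = $12,050.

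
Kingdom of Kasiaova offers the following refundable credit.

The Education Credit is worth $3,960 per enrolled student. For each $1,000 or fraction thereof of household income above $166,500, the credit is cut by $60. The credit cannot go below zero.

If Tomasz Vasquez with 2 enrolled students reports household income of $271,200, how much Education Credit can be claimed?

$1,620

Education Credit: base = 2 × $3,960 = $7,920. income exceeds $166,500 by $104,700, which is 105 full-or-partial $1,000 increments; reduction = 105 × $60 = $6,300, leaving $1,620.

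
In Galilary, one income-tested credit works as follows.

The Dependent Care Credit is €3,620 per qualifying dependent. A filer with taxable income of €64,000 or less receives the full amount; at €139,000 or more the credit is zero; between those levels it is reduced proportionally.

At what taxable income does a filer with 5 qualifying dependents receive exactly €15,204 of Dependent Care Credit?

€76,000

Full credit = 5 × €3,620 = €18,100.
€15,204 is 15,204/18,100 of the full €18,100, so 2,896/18,100 of the €75,000 range has been used: income = €64,000 + €75,000 × 2,896/18,100 = €76,000.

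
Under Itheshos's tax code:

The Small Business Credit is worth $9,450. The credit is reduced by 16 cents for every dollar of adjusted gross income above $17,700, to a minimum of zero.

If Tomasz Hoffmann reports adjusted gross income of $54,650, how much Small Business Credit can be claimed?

Small Business Credit: 16% of the $36,950 excess over $17,700 is $5,912; credit = $9,450 − $5,912 = $3,538.

$3,538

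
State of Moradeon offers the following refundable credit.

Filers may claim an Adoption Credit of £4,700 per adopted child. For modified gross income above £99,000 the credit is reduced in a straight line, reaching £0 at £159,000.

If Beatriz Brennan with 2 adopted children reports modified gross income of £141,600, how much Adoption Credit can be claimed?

£2,726

Adoption Credit: base = 2 × £4,700 = £9,400. £141,600 is £42,600 into a £60,000 phase-out range, leaving 17,400/60,000 of the credit: £9,400 × 17,400/60,000 = £2,726.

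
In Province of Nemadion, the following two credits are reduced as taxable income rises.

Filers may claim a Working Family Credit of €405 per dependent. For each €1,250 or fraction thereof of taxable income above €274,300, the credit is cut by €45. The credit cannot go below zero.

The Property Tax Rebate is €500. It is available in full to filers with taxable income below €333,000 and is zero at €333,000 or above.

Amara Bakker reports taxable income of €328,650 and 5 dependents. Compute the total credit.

Working Family Credit: base = 5 × €405 = €2,025. income exceeds €274,300 by €54,350, which is 44 full-or-partial €1,250 increments; reduction = 44 × €45 = €1,980, leaving €45.
Property Tax Rebate: €328,650 is below the €333,000 cutoff, so the full €500 applies.
Total: €45 + €500 = €545.

€545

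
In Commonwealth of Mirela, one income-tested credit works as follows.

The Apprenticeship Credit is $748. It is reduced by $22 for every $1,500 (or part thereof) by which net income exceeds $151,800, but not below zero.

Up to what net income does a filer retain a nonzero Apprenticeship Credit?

$201,300

After 33 increments the reduction is 33 × $22 = $726, leaving $22; one more increment wipes it out. Increment 33 ends at excess 33 × $1,500 = $49,500, so the highest qualifying income is $151,800 + $49,500 = $201,300.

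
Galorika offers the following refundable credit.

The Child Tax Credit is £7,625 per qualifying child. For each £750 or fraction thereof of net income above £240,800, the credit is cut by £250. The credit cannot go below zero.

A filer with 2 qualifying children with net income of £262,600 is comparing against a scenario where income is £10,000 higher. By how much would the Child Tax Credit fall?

At £262,600 — base = 2 × £7,625 = £15,250. income exceeds £240,800 by £21,800, which is 30 full-or-partial £750 increments; reduction = 30 × £250 = £7,500, leaving £7,750.
At £272,600 — base = 2 × £7,625 = £15,250. income exceeds £240,800 by £31,800, which is 43 full-or-partial £750 increments; reduction = 43 × £250 = £10,750, leaving £4,500.
Lost: £7,750 − £4,500 = £3,250.

£3,250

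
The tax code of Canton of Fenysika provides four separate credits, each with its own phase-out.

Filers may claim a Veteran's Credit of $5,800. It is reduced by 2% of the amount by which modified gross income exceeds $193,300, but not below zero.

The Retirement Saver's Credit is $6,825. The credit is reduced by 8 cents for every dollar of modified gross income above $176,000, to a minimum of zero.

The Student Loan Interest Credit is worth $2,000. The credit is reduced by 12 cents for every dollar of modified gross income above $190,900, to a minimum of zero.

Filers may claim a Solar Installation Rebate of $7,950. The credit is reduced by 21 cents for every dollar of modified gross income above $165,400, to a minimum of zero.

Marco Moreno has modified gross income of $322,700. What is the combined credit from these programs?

$3,212

Veteran's Credit: 2% of the $129,400 excess over $193,300 is $2,588; credit = $5,800 − $2,588 = $3,212.
Retirement Saver's Credit: 8% of the $146,700 excess over $176,000 is $11,736 ≥ base, so the credit is $0.
Student Loan Interest Credit: 12% of the $131,800 excess over $190,900 is $15,816 ≥ base, so the credit is $0.
Solar Installation Rebate: 21% of the $157,300 excess over $165,400 is $33,033 ≥ base, so the credit is $0.
Total: $3,212 + $0 + $0 + $0 = $3,212.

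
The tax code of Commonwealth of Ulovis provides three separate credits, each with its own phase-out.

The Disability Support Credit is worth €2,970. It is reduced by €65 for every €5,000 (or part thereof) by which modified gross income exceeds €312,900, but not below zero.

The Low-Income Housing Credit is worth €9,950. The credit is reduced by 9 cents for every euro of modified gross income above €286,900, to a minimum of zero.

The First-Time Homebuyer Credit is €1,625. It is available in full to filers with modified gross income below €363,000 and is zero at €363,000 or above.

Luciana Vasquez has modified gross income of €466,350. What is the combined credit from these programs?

€955

Disability Support Credit: income exceeds €312,900 by €153,450, which is 31 full-or-partial €5,000 increments; reduction = 31 × €65 = €2,015, leaving €955.
Low-Income Housing Credit: 9% of the €179,450 excess over €286,900 is €16,150.50 ≥ base, so the credit is €0.
First-Time Homebuyer Credit: €466,350 meets or exceeds the €363,000 cutoff, so the credit is €0.
Total: €955 + €0 + €0 = €955.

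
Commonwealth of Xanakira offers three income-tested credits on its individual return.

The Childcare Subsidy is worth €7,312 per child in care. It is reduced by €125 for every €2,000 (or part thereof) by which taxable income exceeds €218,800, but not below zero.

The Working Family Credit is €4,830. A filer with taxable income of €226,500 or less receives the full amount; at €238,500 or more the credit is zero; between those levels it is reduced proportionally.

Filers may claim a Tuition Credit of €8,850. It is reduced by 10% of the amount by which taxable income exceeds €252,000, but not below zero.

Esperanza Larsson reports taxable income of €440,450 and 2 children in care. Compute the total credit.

Childcare Subsidy: base = 2 × €7,312 = €14,624. income exceeds €218,800 by €221,650, which is 111 full-or-partial €2,000 increments; reduction = 111 × €125 = €13,875, leaving €749.
Working Family Credit: €440,450 is at or above €238,500, so the credit is €0.
Tuition Credit: 10% of the €188,450 excess over €252,000 is €18,845 ≥ base, so the credit is €0.
Total: €749 + €0 + €0 = €749.

€749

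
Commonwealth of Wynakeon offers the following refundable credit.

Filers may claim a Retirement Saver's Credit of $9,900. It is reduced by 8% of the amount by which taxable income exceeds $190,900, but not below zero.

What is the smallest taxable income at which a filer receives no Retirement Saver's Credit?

The credit falls by 8% of each dollar above $190,900, so it reaches zero when the excess is $9,900 / 8% = $123,750: income = $190,900 + $123,750 = $314,650.

$314,650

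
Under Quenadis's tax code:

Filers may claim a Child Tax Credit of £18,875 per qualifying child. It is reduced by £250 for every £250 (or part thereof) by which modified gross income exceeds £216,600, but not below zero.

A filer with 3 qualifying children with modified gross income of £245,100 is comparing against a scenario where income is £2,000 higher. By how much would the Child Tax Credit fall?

At £245,100 — base = 3 × £18,875 = £56,625. income exceeds £216,600 by £28,500, which is 114 full-or-partial £250 increments; reduction = 114 × £250 = £28,500, leaving £28,125.
At £247,100 — base = 3 × £18,875 = £56,625. income exceeds £216,600 by £30,500, which is 122 full-or-partial £250 increments; reduction = 122 × £250 = £30,500, leaving £26,125.
Lost: £28,125 − £26,125 = £2,000.

£2,000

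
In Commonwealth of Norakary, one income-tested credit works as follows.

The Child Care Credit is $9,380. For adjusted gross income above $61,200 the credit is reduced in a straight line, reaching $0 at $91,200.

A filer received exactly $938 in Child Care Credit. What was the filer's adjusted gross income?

$88,200

$938 is 938/9,380 of the full $9,380, so 8,442/9,380 of the $30,000 range has been used: income = $61,200 + $30,000 × 8,442/9,380 = $88,200.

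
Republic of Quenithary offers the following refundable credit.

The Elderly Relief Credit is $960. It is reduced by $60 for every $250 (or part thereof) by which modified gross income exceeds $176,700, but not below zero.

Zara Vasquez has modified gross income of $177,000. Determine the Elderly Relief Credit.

$840

Elderly Relief Credit: income exceeds $176,700 by $300, which is 2 full-or-partial $250 increments; reduction = 2 × $60 = $120, leaving $840.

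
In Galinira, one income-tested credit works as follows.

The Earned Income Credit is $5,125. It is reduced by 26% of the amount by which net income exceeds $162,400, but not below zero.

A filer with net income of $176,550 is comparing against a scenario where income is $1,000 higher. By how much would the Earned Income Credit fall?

At $176,550 — 26% of the $14,150 excess over $162,400 is $3,679; credit = $5,125 − $3,679 = $1,446.
At $177,550 — 26% of the $15,150 excess over $162,400 is $3,939; credit = $5,125 − $3,939 = $1,186.
Lost: $1,446 − $1,186 = $260.

$260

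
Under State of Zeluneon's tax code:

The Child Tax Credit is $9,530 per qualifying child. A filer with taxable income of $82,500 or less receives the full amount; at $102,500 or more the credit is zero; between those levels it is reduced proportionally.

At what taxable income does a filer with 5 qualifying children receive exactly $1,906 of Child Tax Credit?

Full credit = 5 × $9,530 = $47,650.
$1,906 is 1,906/47,650 of the full $47,650, so 45,744/47,650 of the $20,000 range has been used: income = $82,500 + $20,000 × 45,744/47,650 = $101,700.

$101,700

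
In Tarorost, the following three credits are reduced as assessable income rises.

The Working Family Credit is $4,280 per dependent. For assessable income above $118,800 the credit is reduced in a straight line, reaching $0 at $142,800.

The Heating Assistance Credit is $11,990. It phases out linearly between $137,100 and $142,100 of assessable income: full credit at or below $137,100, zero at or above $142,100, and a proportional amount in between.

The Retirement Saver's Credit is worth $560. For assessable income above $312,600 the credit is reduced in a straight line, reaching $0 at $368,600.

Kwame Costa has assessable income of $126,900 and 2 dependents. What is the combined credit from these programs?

Working Family Credit: base = 2 × $4,280 = $8,560. $126,900 is $8,100 into a $24,000 phase-out range, leaving 15,900/24,000 of the credit: $8,560 × 15,900/24,000 = $5,671.
Heating Assistance Credit: $126,900 is at or below the $137,100 threshold, so the full $11,990 applies.
Retirement Saver's Credit: $126,900 is at or below the $312,600 threshold, so the full $560 applies.
Total: $5,671 + $11,990 + $560 = $18,221.

$18,221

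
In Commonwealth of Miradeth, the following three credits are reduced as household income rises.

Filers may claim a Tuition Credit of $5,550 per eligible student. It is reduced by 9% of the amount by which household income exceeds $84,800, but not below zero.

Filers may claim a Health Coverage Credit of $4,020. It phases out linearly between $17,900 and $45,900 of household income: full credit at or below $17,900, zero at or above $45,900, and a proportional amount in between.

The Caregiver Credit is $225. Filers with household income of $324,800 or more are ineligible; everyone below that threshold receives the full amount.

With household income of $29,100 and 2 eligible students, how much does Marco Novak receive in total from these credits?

Tuition Credit: base = 2 × $5,550 = $11,100. $29,100 is at or below the $84,800 threshold, so the full $11,100 applies.
Health Coverage Credit: $29,100 is $11,200 into a $28,000 phase-out range, leaving 16,800/28,000 of the credit: $4,020 × 16,800/28,000 = $2,412.
Caregiver Credit: $29,100 is below the $324,800 cutoff, so the full $225 applies.
Total: $11,100 + $2,412 + $225 = $13,737.

$13,737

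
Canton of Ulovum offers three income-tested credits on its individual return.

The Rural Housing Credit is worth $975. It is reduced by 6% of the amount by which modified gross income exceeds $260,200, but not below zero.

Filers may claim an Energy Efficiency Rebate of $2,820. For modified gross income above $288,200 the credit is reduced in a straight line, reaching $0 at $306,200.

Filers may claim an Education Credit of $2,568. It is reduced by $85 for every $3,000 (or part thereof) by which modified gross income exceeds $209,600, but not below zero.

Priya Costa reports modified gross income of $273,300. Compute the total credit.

$3,707

Rural Housing Credit: 6% of the $13,100 excess over $260,200 is $786; credit = $975 − $786 = $189.
Energy Efficiency Rebate: $273,300 is at or below the $288,200 threshold, so the full $2,820 applies.
Education Credit: income exceeds $209,600 by $63,700, which is 22 full-or-partial $3,000 increments; reduction = 22 × $85 = $1,870, leaving $698.
Total: $189 + $2,820 + $698 = $3,707.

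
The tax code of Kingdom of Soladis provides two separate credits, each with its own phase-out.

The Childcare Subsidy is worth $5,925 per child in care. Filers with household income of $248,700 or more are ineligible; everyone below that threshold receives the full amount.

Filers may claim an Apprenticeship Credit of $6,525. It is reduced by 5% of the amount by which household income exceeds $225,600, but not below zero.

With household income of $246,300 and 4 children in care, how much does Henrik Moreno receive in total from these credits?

$29,190

Childcare Subsidy: base = 4 × $5,925 = $23,700. $246,300 is below the $248,700 cutoff, so the full $23,700 applies.
Apprenticeship Credit: 5% of the $20,700 excess over $225,600 is $1,035; credit = $6,525 − $1,035 = $5,490.
Total: $23,700 + $5,490 = $29,190.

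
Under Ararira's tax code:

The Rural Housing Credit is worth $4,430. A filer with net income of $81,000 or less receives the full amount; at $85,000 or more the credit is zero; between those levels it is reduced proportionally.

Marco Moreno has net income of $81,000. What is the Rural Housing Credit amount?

Rural Housing Credit: $81,000 is at or below the $81,000 threshold, so the full $4,430 applies.

$4,430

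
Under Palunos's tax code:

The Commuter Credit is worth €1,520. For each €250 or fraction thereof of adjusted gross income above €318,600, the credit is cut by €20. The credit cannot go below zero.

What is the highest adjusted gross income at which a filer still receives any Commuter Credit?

€337,350

After 75 increments the reduction is 75 × €20 = €1,500, leaving €20; one more increment wipes it out. Increment 75 ends at excess 75 × €250 = €18,750, so the highest qualifying income is €318,600 + €18,750 = €337,350.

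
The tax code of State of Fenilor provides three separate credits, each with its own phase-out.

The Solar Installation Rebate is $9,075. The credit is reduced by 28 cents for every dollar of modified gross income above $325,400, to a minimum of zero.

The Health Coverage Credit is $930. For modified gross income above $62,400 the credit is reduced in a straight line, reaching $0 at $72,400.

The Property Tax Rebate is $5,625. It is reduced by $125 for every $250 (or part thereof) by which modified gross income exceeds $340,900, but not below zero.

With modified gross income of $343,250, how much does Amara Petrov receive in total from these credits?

Solar Installation Rebate: 28% of the $17,850 excess over $325,400 is $4,998; credit = $9,075 − $4,998 = $4,077.
Health Coverage Credit: $343,250 is at or above $72,400, so the credit is $0.
Property Tax Rebate: income exceeds $340,900 by $2,350, which is 10 full-or-partial $250 increments; reduction = 10 × $125 = $1,250, leaving $4,375.
Total: $4,077 + $0 + $4,375 = $8,452.

$8,452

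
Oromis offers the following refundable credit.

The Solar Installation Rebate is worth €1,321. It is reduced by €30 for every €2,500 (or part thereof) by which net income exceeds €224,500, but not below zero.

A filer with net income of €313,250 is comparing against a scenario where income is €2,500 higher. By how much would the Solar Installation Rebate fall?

€30

At €313,250 — income exceeds €224,500 by €88,750, which is 36 full-or-partial €2,500 increments; reduction = 36 × €30 = €1,080, leaving €241.
At €315,750 — income exceeds €224,500 by €91,250, which is 37 full-or-partial €2,500 increments; reduction = 37 × €30 = €1,110, leaving €211.
Lost: €241 − €211 = €30.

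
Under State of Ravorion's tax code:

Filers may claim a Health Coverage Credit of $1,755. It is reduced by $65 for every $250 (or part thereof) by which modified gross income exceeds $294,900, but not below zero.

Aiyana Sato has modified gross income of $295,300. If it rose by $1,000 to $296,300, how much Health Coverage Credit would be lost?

$260

At $295,300 — income exceeds $294,900 by $400, which is 2 full-or-partial $250 increments; reduction = 2 × $65 = $130, leaving $1,625.
At $296,300 — income exceeds $294,900 by $1,400, which is 6 full-or-partial $250 increments; reduction = 6 × $65 = $390, leaving $1,365.
Lost: $1,625 − $1,365 = $260.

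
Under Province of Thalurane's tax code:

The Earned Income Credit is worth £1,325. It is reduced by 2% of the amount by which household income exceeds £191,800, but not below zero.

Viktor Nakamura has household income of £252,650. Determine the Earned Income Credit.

£108

Earned Income Credit: 2% of the £60,850 excess over £191,800 is £1,217; credit = £1,325 − £1,217 = £108.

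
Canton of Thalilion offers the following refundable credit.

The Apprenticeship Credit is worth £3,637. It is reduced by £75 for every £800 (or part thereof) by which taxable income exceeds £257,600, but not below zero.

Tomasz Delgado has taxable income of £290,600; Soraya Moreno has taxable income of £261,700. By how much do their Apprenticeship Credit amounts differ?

£2,700

Tomasz (£290,600): Apprenticeship Credit: income exceeds £257,600 by £33,000, which is 42 full-or-partial £800 increments; reduction = 42 × £75 = £3,150, leaving £487.
Soraya (£261,700): Apprenticeship Credit: income exceeds £257,600 by £4,100, which is 6 full-or-partial £800 increments; reduction = 6 × £75 = £450, leaving £3,187.
Difference: |£487 − £3,187| = £2,700.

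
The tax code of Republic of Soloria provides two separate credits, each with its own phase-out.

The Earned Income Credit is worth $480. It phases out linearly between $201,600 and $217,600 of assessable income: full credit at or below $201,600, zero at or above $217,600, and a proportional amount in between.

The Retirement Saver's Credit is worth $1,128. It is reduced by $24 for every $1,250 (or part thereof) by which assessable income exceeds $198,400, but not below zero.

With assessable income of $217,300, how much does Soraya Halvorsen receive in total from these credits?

$753

Earned Income Credit: $217,300 is $15,700 into a $16,000 phase-out range, leaving 300/16,000 of the credit: $480 × 300/16,000 = $9.
Retirement Saver's Credit: income exceeds $198,400 by $18,900, which is 16 full-or-partial $1,250 increments; reduction = 16 × $24 = $384, leaving $744.
Total: $9 + $744 = $753.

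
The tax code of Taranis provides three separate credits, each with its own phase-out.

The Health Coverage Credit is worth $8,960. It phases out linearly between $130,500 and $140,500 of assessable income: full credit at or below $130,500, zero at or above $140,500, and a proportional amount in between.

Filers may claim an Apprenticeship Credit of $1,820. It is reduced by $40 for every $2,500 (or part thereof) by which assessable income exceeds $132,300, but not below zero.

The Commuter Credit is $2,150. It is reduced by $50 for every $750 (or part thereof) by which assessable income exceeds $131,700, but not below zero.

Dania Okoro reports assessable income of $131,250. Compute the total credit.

$12,258

Health Coverage Credit: $131,250 is $750 into a $10,000 phase-out range, leaving 9,250/10,000 of the credit: $8,960 × 9,250/10,000 = $8,288.
Apprenticeship Credit: $131,250 is at or below the $132,300 threshold, so the full $1,820 applies.
Commuter Credit: $131,250 is at or below the $131,700 threshold, so the full $2,150 applies.
Total: $8,288 + $1,820 + $2,150 = $12,258.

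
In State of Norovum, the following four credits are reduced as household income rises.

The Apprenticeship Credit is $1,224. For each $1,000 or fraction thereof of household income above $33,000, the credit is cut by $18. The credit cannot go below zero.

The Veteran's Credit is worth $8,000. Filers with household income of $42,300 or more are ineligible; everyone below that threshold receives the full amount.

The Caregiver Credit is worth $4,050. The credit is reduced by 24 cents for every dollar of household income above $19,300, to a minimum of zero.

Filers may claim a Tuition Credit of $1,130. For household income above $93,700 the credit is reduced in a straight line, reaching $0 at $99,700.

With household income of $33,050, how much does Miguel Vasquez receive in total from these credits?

$11,086

Apprenticeship Credit: income exceeds $33,000 by $50, which is 1 full-or-partial $1,000 increment; reduction = 1 × $18 = $18, leaving $1,206.
Veteran's Credit: $33,050 is below the $42,300 cutoff, so the full $8,000 applies.
Caregiver Credit: 24% of the $13,750 excess over $19,300 is $3,300; credit = $4,050 − $3,300 = $750.
Tuition Credit: $33,050 is at or below the $93,700 threshold, so the full $1,130 applies.
Total: $1,206 + $8,000 + $750 + $1,130 = $11,086.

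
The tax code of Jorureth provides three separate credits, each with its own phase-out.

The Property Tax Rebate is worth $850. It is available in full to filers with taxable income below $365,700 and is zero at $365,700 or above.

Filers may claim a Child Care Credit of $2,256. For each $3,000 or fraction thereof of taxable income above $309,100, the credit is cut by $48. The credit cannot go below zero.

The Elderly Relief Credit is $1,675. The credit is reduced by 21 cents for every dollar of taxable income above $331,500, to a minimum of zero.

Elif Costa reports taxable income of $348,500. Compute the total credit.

Property Tax Rebate: $348,500 is below the $365,700 cutoff, so the full $850 applies.
Child Care Credit: income exceeds $309,100 by $39,400, which is 14 full-or-partial $3,000 increments; reduction = 14 × $48 = $672, leaving $1,584.
Elderly Relief Credit: 21% of the $17,000 excess over $331,500 is $3,570 ≥ base, so the credit is $0.
Total: $850 + $1,584 + $0 = $2,434.

$2,434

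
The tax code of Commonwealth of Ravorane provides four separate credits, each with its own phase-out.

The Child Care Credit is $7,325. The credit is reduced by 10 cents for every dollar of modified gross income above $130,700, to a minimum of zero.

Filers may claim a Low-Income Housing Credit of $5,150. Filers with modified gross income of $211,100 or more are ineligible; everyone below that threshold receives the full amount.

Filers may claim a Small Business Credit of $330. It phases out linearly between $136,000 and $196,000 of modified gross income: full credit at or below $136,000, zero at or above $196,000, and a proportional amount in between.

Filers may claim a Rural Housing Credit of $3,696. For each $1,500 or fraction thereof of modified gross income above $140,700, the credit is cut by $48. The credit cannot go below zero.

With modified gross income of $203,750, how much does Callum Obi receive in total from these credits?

$6,802

Child Care Credit: 10% of the $73,050 excess over $130,700 is $7,305; credit = $7,325 − $7,305 = $20.
Low-Income Housing Credit: $203,750 is below the $211,100 cutoff, so the full $5,150 applies.
Small Business Credit: $203,750 is at or above $196,000, so the credit is $0.
Rural Housing Credit: income exceeds $140,700 by $63,050, which is 43 full-or-partial $1,500 increments; reduction = 43 × $48 = $2,064, leaving $1,632.
Total: $20 + $5,150 + $0 + $1,632 = $6,802.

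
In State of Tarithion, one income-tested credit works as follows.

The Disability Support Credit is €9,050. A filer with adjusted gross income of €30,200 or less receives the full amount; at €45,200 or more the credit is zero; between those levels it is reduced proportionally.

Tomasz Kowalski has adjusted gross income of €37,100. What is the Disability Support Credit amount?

€4,887

Disability Support Credit: €37,100 is €6,900 into a €15,000 phase-out range, leaving 8,100/15,000 of the credit: €9,050 × 8,100/15,000 = €4,887.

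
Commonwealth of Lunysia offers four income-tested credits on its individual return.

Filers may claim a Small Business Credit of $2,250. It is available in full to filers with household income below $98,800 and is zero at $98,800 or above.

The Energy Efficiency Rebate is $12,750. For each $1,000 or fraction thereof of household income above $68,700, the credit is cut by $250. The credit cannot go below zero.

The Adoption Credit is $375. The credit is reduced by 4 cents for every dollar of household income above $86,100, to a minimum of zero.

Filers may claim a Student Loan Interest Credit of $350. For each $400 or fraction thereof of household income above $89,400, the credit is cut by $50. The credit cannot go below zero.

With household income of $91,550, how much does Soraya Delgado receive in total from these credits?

Small Business Credit: $91,550 is below the $98,800 cutoff, so the full $2,250 applies.
Energy Efficiency Rebate: income exceeds $68,700 by $22,850, which is 23 full-or-partial $1,000 increments; reduction = 23 × $250 = $5,750, leaving $7,000.
Adoption Credit: 4% of the $5,450 excess over $86,100 is $218; credit = $375 − $218 = $157.
Student Loan Interest Credit: income exceeds $89,400 by $2,150, which is 6 full-or-partial $400 increments; reduction = 6 × $50 = $300, leaving $50.
Total: $2,250 + $7,000 + $157 + $50 = $9,457.

$9,457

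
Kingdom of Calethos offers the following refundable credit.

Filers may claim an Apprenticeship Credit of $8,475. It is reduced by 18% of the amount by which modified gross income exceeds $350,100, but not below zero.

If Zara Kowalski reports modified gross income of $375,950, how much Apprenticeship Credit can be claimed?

Apprenticeship Credit: 18% of the $25,850 excess over $350,100 is $4,653; credit = $8,475 − $4,653 = $3,822.

$3,822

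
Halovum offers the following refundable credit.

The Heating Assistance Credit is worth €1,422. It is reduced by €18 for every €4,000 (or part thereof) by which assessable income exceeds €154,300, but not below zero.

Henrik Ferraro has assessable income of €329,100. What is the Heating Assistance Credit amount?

€630

Heating Assistance Credit: income exceeds €154,300 by €174,800, which is 44 full-or-partial €4,000 increments; reduction = 44 × €18 = €792, leaving €630.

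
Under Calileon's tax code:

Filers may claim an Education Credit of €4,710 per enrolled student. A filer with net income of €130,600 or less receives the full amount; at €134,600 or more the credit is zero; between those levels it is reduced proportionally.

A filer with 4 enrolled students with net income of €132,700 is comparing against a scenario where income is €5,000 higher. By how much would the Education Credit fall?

At €132,700 — base = 4 × €4,710 = €18,840. €132,700 is €2,100 into a €4,000 phase-out range, leaving 1,900/4,000 of the credit: €18,840 × 1,900/4,000 = €8,949.
At €137,700 — base = 4 × €4,710 = €18,840. €137,700 is at or above €134,600, so the credit is €0.
Lost: €8,949 − €0 = €8,949.

€8,949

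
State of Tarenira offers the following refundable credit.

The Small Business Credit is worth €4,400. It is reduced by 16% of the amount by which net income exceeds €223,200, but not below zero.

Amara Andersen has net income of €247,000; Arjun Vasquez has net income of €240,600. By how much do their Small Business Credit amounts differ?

€1,024

Amara (€247,000): Small Business Credit: 16% of the €23,800 excess over €223,200 is €3,808; credit = €4,400 − €3,808 = €592.
Arjun (€240,600): Small Business Credit: 16% of the €17,400 excess over €223,200 is €2,784; credit = €4,400 − €2,784 = €1,616.
Difference: |€592 − €1,616| = €1,024.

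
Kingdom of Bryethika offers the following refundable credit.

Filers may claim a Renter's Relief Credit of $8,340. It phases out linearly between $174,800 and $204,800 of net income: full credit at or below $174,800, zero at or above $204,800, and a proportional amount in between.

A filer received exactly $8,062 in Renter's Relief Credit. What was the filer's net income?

$175,800

$8,062 is 8,062/8,340 of the full $8,340, so 278/8,340 of the $30,000 range has been used: income = $174,800 + $30,000 × 278/8,340 = $175,800.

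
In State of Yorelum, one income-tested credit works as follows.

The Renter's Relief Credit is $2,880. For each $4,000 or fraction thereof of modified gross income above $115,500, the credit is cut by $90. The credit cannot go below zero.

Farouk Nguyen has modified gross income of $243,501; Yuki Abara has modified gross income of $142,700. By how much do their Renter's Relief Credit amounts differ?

$2,250

Farouk ($243,501): Renter's Relief Credit: income exceeds $115,500 by $128,001 → 33 increments × $90 = $2,970 ≥ base, so the credit is $0.
Yuki ($142,700): Renter's Relief Credit: income exceeds $115,500 by $27,200, which is 7 full-or-partial $4,000 increments; reduction = 7 × $90 = $630, leaving $2,250.
Difference: |$0 − $2,250| = $2,250.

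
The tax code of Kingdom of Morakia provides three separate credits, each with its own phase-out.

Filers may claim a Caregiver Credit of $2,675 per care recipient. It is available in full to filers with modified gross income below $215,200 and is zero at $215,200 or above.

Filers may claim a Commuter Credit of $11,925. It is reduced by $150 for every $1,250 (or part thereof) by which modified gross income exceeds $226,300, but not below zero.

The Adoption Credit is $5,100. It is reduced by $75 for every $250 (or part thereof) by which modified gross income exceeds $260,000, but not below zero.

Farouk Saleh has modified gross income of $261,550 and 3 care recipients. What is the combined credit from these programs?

Caregiver Credit: base = 3 × $2,675 = $8,025. $261,550 meets or exceeds the $215,200 cutoff, so the credit is $0.
Commuter Credit: income exceeds $226,300 by $35,250, which is 29 full-or-partial $1,250 increments; reduction = 29 × $150 = $4,350, leaving $7,575.
Adoption Credit: income exceeds $260,000 by $1,550, which is 7 full-or-partial $250 increments; reduction = 7 × $75 = $525, leaving $4,575.
Total: $0 + $7,575 + $4,575 = $12,150.

$12,150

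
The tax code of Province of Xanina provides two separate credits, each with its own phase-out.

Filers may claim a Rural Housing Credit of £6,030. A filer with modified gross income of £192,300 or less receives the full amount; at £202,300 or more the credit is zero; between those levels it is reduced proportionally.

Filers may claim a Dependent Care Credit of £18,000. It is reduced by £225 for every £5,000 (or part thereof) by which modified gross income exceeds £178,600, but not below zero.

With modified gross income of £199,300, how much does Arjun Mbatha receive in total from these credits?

£18,684

Rural Housing Credit: £199,300 is £7,000 into a £10,000 phase-out range, leaving 3,000/10,000 of the credit: £6,030 × 3,000/10,000 = £1,809.
Dependent Care Credit: income exceeds £178,600 by £20,700, which is 5 full-or-partial £5,000 increments; reduction = 5 × £225 = £1,125, leaving £16,875.
Total: £1,809 + £16,875 = £18,684.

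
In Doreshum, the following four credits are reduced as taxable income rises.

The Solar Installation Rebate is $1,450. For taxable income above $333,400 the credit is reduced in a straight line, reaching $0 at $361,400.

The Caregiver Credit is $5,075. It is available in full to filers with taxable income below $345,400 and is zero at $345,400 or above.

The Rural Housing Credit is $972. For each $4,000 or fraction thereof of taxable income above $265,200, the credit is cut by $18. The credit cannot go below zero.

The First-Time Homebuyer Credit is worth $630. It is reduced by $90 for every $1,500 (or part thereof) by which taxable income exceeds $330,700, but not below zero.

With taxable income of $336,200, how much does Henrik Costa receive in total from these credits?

$7,298

Solar Installation Rebate: $336,200 is $2,800 into a $28,000 phase-out range, leaving 25,200/28,000 of the credit: $1,450 × 25,200/28,000 = $1,305.
Caregiver Credit: $336,200 is below the $345,400 cutoff, so the full $5,075 applies.
Rural Housing Credit: income exceeds $265,200 by $71,000, which is 18 full-or-partial $4,000 increments; reduction = 18 × $18 = $324, leaving $648.
First-Time Homebuyer Credit: income exceeds $330,700 by $5,500, which is 4 full-or-partial $1,500 increments; reduction = 4 × $90 = $360, leaving $270.
Total: $1,305 + $5,075 + $648 + $270 = $7,298.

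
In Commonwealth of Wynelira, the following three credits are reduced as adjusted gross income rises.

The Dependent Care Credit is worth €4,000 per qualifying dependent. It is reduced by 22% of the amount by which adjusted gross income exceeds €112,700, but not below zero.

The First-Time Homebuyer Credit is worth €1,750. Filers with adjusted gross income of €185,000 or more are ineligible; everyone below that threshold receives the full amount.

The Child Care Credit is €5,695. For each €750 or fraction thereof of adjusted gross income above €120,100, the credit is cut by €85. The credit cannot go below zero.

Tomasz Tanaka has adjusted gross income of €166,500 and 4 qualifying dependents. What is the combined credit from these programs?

€6,339

Dependent Care Credit: base = 4 × €4,000 = €16,000. 22% of the €53,800 excess over €112,700 is €11,836; credit = €16,000 − €11,836 = €4,164.
First-Time Homebuyer Credit: €166,500 is below the €185,000 cutoff, so the full €1,750 applies.
Child Care Credit: income exceeds €120,100 by €46,400, which is 62 full-or-partial €750 increments; reduction = 62 × €85 = €5,270, leaving €425.
Total: €4,164 + €1,750 + €425 = €6,339.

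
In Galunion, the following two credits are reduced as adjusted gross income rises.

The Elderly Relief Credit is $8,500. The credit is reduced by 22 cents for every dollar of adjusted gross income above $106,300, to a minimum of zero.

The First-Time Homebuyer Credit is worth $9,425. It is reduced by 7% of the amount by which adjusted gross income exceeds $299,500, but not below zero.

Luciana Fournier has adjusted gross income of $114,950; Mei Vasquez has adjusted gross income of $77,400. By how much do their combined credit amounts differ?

$1,903

Luciana ($114,950): Elderly Relief Credit: 22% of the $8,650 excess over $106,300 is $1,903; credit = $8,500 − $1,903 = $6,597. First-Time Homebuyer Credit: $114,950 is at or below the $299,500 threshold, so the full $9,425 applies. total $6,597 + $9,425 = $16,022
Mei ($77,400): Elderly Relief Credit: $77,400 is at or below the $106,300 threshold, so the full $8,500 applies. First-Time Homebuyer Credit: $77,400 is at or below the $299,500 threshold, so the full $9,425 applies. total $8,500 + $9,425 = $17,925
Difference: |$16,022 − $17,925| = $1,903.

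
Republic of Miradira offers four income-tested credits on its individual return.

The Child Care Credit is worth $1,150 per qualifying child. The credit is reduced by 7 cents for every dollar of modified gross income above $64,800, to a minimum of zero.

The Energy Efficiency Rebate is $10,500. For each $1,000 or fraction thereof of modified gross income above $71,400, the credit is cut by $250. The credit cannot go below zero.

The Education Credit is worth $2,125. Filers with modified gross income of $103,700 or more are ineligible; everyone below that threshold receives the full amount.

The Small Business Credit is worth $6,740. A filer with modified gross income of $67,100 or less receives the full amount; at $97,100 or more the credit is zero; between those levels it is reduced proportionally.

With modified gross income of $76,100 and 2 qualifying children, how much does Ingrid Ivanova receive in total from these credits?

$17,602

Child Care Credit: base = 2 × $1,150 = $2,300. 7% of the $11,300 excess over $64,800 is $791; credit = $2,300 − $791 = $1,509.
Energy Efficiency Rebate: income exceeds $71,400 by $4,700, which is 5 full-or-partial $1,000 increments; reduction = 5 × $250 = $1,250, leaving $9,250.
Education Credit: $76,100 is below the $103,700 cutoff, so the full $2,125 applies.
Small Business Credit: $76,100 is $9,000 into a $30,000 phase-out range, leaving 21,000/30,000 of the credit: $6,740 × 21,000/30,000 = $4,718.
Total: $1,509 + $9,250 + $2,125 + $4,718 = $17,602.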